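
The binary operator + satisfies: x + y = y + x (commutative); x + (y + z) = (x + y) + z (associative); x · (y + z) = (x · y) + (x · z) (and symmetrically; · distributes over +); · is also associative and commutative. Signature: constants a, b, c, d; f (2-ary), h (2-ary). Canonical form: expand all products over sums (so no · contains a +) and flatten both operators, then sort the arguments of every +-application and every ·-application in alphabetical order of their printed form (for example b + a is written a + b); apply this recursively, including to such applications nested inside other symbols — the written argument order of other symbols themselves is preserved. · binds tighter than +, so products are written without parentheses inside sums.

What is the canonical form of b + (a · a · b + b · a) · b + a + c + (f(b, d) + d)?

Answer: a + a · a · b · b + a · b · b + b + c + d + f(b, d)

Derivation:
Expand products over sums:  b + a · a · b · b + a · b · b + a + c + f(b, d) + d
Order the arguments:  a + a · a · b · b + a · b · b + b + c + d + f(b, d)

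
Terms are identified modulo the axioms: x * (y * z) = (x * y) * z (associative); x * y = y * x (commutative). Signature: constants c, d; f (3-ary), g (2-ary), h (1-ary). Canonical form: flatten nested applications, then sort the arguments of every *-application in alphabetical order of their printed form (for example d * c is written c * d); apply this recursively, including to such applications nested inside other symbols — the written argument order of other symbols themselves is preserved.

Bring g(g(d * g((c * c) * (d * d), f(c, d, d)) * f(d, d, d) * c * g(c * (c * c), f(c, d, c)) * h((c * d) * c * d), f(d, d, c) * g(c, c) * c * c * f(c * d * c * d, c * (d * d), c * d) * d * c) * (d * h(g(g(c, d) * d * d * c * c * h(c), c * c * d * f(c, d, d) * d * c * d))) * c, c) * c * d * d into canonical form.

Simplify inside:  g(g(d * g((c * c) * (d * d), f(c, d, d)) * f(d, d, d) * c * g(c * (c * c), f(c, d, c)) * h((c * d) * c * d), f(d, d, c) * g(c, c) * c * c * f(c * d * c * d, c * (d * d), c * d) * d * c) * (d * h(g(g(c, d) * d * d * c * c * h(c), c * c * d * f(c, d, d) * d * c * d))) * c, c)  →  g(c * d * g(c * d * f(d, d, d) * g(c * c * c, f(c, d, c)) * g(c * c * d * d, f(c, d, d)) * h(c * c * d * d), c * c * c * d * f(c * c * d * d, c * d * d, c * d) * f(d, d, c) * g(c, c)) * h(g(c * c * d * d * g(c, d) * h(c), c * c * c * d * d * d * f(c, d, d))), c)
Order the arguments:  c * d * d * g(c * d * g(c * d * f(d, d, d) * g(c * c * c, f(c, d, c)) * g(c * c * d * d, f(c, d, d)) * h(c * c * d * d), c * c * c * d * f(c * c * d * d, c * d * d, c * d) * f(d, d, c) * g(c, c)) * h(g(c * c * d * d * g(c, d) * h(c), c * c * c * d * d * d * f(c, d, d))), c)

Answer: c * d * d * g(c * d * g(c * d * f(d, d, d) * g(c * c * c, f(c, d, c)) * g(c * c * d * d, f(c, d, d)) * h(c * c * d * d), c * c * c * d * f(c * c * d * d, c * d * d, c * d) * f(d, d, c) * g(c, c)) * h(g(c * c * d * d * g(c, d) * h(c), c * c * c * d * d * d * f(c, d, d))), c)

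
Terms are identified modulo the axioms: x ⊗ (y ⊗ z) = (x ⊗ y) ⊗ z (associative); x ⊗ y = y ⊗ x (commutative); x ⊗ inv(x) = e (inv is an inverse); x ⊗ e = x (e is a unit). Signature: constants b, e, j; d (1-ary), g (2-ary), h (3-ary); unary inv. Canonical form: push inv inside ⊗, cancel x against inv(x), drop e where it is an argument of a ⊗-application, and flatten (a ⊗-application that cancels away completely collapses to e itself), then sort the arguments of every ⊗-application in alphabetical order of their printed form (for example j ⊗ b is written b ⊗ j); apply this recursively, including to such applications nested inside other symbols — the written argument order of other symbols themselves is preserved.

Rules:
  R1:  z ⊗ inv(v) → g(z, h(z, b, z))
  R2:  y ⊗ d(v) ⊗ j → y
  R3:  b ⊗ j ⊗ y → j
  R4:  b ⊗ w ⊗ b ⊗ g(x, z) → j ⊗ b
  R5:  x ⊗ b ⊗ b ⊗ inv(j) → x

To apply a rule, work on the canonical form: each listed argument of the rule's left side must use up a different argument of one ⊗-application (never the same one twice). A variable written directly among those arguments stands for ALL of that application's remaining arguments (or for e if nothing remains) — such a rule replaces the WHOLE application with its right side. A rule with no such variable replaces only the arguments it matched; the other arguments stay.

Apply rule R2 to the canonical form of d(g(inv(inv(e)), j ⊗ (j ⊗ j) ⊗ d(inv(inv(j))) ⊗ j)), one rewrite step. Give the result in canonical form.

Canonical form:  d(g(e, d(j) ⊗ j ⊗ j ⊗ j ⊗ j))
Match R2:  consume d(j), j;  v := j, y := j ⊗ j ⊗ j
The extension variable absorbs all remaining arguments, so the whole application is rewritten.
Result:  d(g(e, j ⊗ j ⊗ j))

Answer: d(g(e, j ⊗ j ⊗ j))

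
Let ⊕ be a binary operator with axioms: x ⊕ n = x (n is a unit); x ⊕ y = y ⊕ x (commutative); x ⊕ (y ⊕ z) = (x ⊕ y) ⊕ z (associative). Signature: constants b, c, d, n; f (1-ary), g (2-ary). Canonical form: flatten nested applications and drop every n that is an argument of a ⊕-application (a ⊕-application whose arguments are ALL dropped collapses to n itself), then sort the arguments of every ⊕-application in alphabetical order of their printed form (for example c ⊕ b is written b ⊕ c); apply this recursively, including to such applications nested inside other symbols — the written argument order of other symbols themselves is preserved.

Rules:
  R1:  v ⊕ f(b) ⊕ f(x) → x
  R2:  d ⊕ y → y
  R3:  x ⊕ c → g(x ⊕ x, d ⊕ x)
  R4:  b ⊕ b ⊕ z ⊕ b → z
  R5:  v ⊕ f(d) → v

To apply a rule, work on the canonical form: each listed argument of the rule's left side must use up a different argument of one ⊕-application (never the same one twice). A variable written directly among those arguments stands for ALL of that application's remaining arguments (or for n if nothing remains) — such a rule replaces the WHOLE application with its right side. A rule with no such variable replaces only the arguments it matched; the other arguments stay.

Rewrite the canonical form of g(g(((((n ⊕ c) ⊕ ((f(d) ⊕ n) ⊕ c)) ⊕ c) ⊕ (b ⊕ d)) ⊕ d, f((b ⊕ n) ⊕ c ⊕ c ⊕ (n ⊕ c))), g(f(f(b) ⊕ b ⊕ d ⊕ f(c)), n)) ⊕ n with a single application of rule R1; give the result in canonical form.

Canonical form:  g(g(b ⊕ c ⊕ c ⊕ c ⊕ d ⊕ d ⊕ f(d), f(b ⊕ c ⊕ c ⊕ c)), g(f(b ⊕ d ⊕ f(b) ⊕ f(c)), n))
Apply R1:  consuming f(b), f(c);  v := b ⊕ d, x := c
The variable takes the whole remainder — replace the entire application.
Result:  g(g(b ⊕ c ⊕ c ⊕ c ⊕ d ⊕ d ⊕ f(d), f(b ⊕ c ⊕ c ⊕ c)), g(f(c), n))

Answer: g(g(b ⊕ c ⊕ c ⊕ c ⊕ d ⊕ d ⊕ f(d), f(b ⊕ c ⊕ c ⊕ c)), g(f(c), n))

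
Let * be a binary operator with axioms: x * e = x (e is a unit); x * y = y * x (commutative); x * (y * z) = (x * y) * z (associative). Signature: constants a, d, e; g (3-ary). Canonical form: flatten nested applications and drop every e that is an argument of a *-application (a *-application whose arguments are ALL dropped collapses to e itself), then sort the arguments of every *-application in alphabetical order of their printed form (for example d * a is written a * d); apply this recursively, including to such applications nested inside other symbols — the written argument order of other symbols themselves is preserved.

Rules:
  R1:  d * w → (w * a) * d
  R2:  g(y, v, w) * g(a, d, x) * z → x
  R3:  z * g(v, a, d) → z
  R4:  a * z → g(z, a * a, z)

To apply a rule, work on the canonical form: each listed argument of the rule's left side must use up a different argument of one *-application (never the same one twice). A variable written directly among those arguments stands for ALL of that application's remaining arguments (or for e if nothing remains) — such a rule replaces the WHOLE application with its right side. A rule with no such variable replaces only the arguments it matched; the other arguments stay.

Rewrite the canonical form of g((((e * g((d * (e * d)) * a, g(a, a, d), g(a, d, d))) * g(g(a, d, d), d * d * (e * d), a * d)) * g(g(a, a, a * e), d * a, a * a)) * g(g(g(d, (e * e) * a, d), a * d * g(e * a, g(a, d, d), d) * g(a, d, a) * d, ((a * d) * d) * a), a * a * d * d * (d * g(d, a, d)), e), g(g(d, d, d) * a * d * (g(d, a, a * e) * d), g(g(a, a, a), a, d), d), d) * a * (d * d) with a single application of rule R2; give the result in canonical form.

Canonical form:  a * d * d * g(g(a * d * d, g(a, a, d), g(a, d, d)) * g(g(a, a, a), a * d, a * a) * g(g(a, d, d), d * d * d, a * d) * g(g(g(d, a, d), a * d * d * g(a, d, a) * g(a, g(a, d, d), d), a * a * d * d), a * a * d * d * d * g(d, a, d), e), g(a * d * d * g(d, a, a) * g(d, d, d), g(g(a, a, a), a, d), d), d)
Match R2:  consume g(a, d, a), g(a, g(a, d, d), d);  v := g(a, d, d), w := d, x := a, y := a, z := a * d * d
The extension variable absorbs all remaining arguments, so the whole application is rewritten.
Result:  a * d * d * g(g(a * d * d, g(a, a, d), g(a, d, d)) * g(g(a, a, a), a * d, a * a) * g(g(a, d, d), d * d * d, a * d) * g(g(g(d, a, d), a, a * a * d * d), a * a * d * d * d * g(d, a, d), e), g(a * d * d * g(d, a, a) * g(d, d, d), g(g(a, a, a), a, d), d), d)

Answer: a * d * d * g(g(a * d * d, g(a, a, d), g(a, d, d)) * g(g(a, a, a), a * d, a * a) * g(g(a, d, d), d * d * d, a * d) * g(g(g(d, a, d), a, a * a * d * d), a * a * d * d * d * g(d, a, d), e), g(a * d * d * g(d, a, a) * g(d, d, d), g(g(a, a, a), a, d), d), d)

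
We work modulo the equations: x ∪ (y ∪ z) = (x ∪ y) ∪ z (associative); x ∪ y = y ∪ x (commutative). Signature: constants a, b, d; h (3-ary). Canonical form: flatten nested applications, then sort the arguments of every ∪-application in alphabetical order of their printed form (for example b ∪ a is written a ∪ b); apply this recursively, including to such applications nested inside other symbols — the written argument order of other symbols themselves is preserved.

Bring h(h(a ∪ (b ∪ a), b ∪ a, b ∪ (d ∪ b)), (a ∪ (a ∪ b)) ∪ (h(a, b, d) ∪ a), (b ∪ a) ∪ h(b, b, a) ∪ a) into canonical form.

Focus inside:  (a ∪ (a ∪ b)) ∪ (h(a, b, d) ∪ a)
Merge nested applications:  a ∪ a ∪ b ∪ h(a, b, d) ∪ a
Sort arguments:  a ∪ a ∪ a ∪ b ∪ h(a, b, d)
Rebuild:  h(h(a ∪ a ∪ b, a ∪ b, b ∪ b ∪ d), a ∪ a ∪ a ∪ b ∪ h(a, b, d), a ∪ a ∪ b ∪ h(b, b, a))

Answer: h(h(a ∪ a ∪ b, a ∪ b, b ∪ b ∪ d), a ∪ a ∪ a ∪ b ∪ h(a, b, d), a ∪ a ∪ b ∪ h(b, b, a))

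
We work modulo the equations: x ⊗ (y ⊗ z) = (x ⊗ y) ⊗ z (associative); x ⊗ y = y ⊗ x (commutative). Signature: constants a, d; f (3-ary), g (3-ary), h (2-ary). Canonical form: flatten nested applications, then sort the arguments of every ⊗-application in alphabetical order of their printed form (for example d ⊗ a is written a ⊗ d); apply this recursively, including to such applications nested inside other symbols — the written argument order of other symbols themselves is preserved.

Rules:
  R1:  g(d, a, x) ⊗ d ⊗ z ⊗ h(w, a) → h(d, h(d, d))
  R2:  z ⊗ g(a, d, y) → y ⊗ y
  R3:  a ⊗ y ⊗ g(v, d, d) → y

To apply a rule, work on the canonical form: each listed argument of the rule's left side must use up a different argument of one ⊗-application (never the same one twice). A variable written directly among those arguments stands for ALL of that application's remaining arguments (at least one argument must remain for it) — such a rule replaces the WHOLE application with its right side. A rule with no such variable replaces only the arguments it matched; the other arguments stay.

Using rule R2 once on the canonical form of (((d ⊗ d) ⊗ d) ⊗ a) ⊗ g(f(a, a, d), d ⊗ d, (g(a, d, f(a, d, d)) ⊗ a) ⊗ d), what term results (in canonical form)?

Answer: a ⊗ d ⊗ d ⊗ d ⊗ g(f(a, a, d), d ⊗ d, f(a, d, d) ⊗ f(a, d, d))

Derivation:
Canonical form:  a ⊗ d ⊗ d ⊗ d ⊗ g(f(a, a, d), d ⊗ d, a ⊗ d ⊗ g(a, d, f(a, d, d)))
R2 matches:  uses g(a, d, f(a, d, d));  y := f(a, d, d), z := a ⊗ d
The variable takes the whole remainder — replace the entire application.
Result:  a ⊗ d ⊗ d ⊗ d ⊗ g(f(a, a, d), d ⊗ d, f(a, d, d) ⊗ f(a, d, d))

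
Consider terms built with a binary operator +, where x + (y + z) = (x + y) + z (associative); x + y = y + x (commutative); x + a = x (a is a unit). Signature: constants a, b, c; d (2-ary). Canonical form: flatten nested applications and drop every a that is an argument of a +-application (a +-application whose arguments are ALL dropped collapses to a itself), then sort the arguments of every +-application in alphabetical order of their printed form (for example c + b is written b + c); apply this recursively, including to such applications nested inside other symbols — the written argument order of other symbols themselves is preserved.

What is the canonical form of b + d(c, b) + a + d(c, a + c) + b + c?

Simplify inside:  d(c, a + c)  →  d(c, c)
Unit:  drop a
Sort arguments:  b + b + c + d(c, b) + d(c, c)

Answer: b + b + c + d(c, b) + d(c, c)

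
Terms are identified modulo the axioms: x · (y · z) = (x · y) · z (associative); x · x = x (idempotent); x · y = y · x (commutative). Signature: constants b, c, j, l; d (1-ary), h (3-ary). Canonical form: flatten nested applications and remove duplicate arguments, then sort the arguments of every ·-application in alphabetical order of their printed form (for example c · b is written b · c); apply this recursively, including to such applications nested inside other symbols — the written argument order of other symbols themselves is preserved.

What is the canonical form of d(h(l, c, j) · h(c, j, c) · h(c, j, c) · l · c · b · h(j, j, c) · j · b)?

Answer: d(b · c · h(c, j, c) · h(j, j, c) · h(l, c, j) · j · l)

Derivation:
Focus inside:  h(l, c, j) · h(c, j, c) · h(c, j, c) · l · c · b · h(j, j, c) · j · b
Idempotence:  drop duplicate h(c, j, c), b
Sort:  b · c · h(c, j, c) · h(j, j, c) · h(l, c, j) · j · l
Put back:  d(b · c · h(c, j, c) · h(j, j, c) · h(l, c, j) · j · l)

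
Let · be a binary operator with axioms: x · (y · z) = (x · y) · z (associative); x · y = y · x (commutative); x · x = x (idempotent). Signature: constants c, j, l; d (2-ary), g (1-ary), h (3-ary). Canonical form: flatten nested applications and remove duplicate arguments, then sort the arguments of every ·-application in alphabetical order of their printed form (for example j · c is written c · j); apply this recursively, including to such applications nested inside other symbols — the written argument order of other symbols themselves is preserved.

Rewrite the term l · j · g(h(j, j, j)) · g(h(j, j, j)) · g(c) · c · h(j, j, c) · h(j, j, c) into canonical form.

Answer: c · g(c) · g(h(j, j, j)) · h(j, j, c) · j · l

Derivation:
Drop duplicates:  drop duplicate g(h(j, j, j)), h(j, j, c)
Sort arguments:  c · g(c) · g(h(j, j, j)) · h(j, j, c) · j · l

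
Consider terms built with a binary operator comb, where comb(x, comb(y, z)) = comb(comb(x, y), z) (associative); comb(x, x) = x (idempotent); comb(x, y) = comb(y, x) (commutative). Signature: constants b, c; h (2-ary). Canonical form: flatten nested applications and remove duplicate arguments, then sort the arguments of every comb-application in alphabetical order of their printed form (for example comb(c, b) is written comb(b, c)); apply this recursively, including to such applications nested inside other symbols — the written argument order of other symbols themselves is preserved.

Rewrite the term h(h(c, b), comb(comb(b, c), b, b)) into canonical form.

Work inside:  comb(comb(b, c), b, b)
Merge nested applications:  comb(b, c, b, b)
Drop duplicates:  drop duplicate b, b
Order the arguments:  comb(b, c)
Reassemble:  h(h(c, b), comb(b, c))

Answer: h(h(c, b), comb(b, c))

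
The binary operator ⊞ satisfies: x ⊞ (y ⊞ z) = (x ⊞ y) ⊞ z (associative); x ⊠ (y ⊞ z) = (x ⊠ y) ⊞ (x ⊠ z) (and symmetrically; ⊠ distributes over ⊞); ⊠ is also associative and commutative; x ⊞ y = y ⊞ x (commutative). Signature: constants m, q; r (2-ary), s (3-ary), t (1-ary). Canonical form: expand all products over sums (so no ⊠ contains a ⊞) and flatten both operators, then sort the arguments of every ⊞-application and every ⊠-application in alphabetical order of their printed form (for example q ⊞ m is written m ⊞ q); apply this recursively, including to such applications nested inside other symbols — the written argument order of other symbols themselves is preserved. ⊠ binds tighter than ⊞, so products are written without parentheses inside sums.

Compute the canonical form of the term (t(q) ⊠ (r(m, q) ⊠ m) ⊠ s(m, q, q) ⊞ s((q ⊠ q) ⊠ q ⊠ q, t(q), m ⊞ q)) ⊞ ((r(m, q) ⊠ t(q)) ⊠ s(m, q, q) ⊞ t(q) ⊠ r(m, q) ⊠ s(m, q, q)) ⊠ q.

Distribute:  m ⊠ r(m, q) ⊠ s(m, q, q) ⊠ t(q) ⊞ s(q ⊠ q ⊠ q ⊠ q, t(q), m ⊞ q) ⊞ q ⊠ r(m, q) ⊠ s(m, q, q) ⊠ t(q) ⊞ q ⊠ r(m, q) ⊠ s(m, q, q) ⊠ t(q)
Order the arguments:  m ⊠ r(m, q) ⊠ s(m, q, q) ⊠ t(q) ⊞ q ⊠ r(m, q) ⊠ s(m, q, q) ⊠ t(q) ⊞ q ⊠ r(m, q) ⊠ s(m, q, q) ⊠ t(q) ⊞ s(q ⊠ q ⊠ q ⊠ q, t(q), m ⊞ q)

Answer: m ⊠ r(m, q) ⊠ s(m, q, q) ⊠ t(q) ⊞ q ⊠ r(m, q) ⊠ s(m, q, q) ⊠ t(q) ⊞ q ⊠ r(m, q) ⊠ s(m, q, q) ⊠ t(q) ⊞ s(q ⊠ q ⊠ q ⊠ q, t(q), m ⊞ q)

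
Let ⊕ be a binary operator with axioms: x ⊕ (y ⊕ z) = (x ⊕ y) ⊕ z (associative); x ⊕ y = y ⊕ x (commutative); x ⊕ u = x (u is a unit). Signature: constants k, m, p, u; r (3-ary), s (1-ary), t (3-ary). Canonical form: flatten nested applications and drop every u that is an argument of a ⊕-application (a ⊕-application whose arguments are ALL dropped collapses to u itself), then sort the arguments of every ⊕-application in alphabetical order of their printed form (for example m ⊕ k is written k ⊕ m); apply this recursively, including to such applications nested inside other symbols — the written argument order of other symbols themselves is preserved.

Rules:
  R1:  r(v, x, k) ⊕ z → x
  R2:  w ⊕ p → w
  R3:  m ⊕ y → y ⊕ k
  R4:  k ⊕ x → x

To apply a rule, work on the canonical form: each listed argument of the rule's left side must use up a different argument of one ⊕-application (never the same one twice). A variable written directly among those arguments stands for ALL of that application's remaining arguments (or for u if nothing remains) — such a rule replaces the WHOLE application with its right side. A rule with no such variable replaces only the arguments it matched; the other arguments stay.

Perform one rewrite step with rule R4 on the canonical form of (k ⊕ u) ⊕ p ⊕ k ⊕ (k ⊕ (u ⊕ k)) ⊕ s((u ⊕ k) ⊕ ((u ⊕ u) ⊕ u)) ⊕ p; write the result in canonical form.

Answer: k ⊕ k ⊕ k ⊕ p ⊕ p ⊕ s(k)

Derivation:
Canonical form:  k ⊕ k ⊕ k ⊕ k ⊕ p ⊕ p ⊕ s(k)
Match R4:  consume k;  x := k ⊕ k ⊕ k ⊕ p ⊕ p ⊕ s(k)
The variable takes the whole remainder — replace the entire application.
New term:  k ⊕ k ⊕ k ⊕ p ⊕ p ⊕ s(k)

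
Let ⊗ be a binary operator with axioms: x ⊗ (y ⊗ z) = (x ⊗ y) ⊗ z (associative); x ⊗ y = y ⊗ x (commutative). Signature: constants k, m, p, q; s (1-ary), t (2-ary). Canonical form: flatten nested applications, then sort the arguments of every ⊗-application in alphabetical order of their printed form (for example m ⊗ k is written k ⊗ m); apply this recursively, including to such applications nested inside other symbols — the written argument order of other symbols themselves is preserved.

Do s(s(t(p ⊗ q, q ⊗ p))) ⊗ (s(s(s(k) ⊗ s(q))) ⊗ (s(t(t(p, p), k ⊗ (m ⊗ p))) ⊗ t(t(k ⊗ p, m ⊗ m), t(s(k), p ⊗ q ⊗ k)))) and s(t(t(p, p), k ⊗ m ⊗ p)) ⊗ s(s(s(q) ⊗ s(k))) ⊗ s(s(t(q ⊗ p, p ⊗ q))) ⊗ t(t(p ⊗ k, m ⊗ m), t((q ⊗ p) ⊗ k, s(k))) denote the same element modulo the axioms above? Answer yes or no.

Left:  s(s(t(p ⊗ q, q ⊗ p))) ⊗ (s(s(s(k) ⊗ s(q))) ⊗ (s(t(t(p, p), k ⊗ (m ⊗ p))) ⊗ t(t(k ⊗ p, m ⊗ m), t(s(k), p ⊗ q ⊗ k))))
  Merge nested applications:  s(s(t(p ⊗ q, q ⊗ p))) ⊗ s(s(s(k) ⊗ s(q))) ⊗ s(t(t(p, p), k ⊗ (m ⊗ p))) ⊗ t(t(k ⊗ p, m ⊗ m), t(s(k), p ⊗ q ⊗ k))
  Canonicalize subterm:  s(s(t(p ⊗ q, q ⊗ p)))  →  s(s(t(p ⊗ q, p ⊗ q)))
  Inside:  s(t(t(p, p), k ⊗ (m ⊗ p)))  →  s(t(t(p, p), k ⊗ m ⊗ p))
  Inside:  t(t(k ⊗ p, m ⊗ m), t(s(k), p ⊗ q ⊗ k))  →  t(t(k ⊗ p, m ⊗ m), t(s(k), k ⊗ p ⊗ q))
  Order the arguments:  s(s(s(k) ⊗ s(q))) ⊗ s(s(t(p ⊗ q, p ⊗ q))) ⊗ s(t(t(p, p), k ⊗ m ⊗ p)) ⊗ t(t(k ⊗ p, m ⊗ m), t(s(k), k ⊗ p ⊗ q))
Right:  s(t(t(p, p), k ⊗ m ⊗ p)) ⊗ s(s(s(q) ⊗ s(k))) ⊗ s(s(t(q ⊗ p, p ⊗ q))) ⊗ t(t(p ⊗ k, m ⊗ m), t((q ⊗ p) ⊗ k, s(k)))
  Inside:  s(s(s(q) ⊗ s(k)))  →  s(s(s(k) ⊗ s(q)))
  Inside:  s(s(t(q ⊗ p, p ⊗ q)))  →  s(s(t(p ⊗ q, p ⊗ q)))
  Inside:  t(t(p ⊗ k, m ⊗ m), t((q ⊗ p) ⊗ k, s(k)))  →  t(t(k ⊗ p, m ⊗ m), t(k ⊗ p ⊗ q, s(k)))
  Sort:  s(s(s(k) ⊗ s(q))) ⊗ s(s(t(p ⊗ q, p ⊗ q))) ⊗ s(t(t(p, p), k ⊗ m ⊗ p)) ⊗ t(t(k ⊗ p, m ⊗ m), t(k ⊗ p ⊗ q, s(k)))

Answer: no — s(s(s(k) ⊗ s(q))) ⊗ s(s(t(p ⊗ q, p ⊗ q))) ⊗ s(t(t(p, p), k ⊗ m ⊗ p)) ⊗ t(t(k ⊗ p, m ⊗ m), t(s(k), k ⊗ p ⊗ q)) vs s(s(s(k) ⊗ s(q))) ⊗ s(s(t(p ⊗ q, p ⊗ q))) ⊗ s(t(t(p, p), k ⊗ m ⊗ p)) ⊗ t(t(k ⊗ p, m ⊗ m), t(k ⊗ p ⊗ q, s(k)))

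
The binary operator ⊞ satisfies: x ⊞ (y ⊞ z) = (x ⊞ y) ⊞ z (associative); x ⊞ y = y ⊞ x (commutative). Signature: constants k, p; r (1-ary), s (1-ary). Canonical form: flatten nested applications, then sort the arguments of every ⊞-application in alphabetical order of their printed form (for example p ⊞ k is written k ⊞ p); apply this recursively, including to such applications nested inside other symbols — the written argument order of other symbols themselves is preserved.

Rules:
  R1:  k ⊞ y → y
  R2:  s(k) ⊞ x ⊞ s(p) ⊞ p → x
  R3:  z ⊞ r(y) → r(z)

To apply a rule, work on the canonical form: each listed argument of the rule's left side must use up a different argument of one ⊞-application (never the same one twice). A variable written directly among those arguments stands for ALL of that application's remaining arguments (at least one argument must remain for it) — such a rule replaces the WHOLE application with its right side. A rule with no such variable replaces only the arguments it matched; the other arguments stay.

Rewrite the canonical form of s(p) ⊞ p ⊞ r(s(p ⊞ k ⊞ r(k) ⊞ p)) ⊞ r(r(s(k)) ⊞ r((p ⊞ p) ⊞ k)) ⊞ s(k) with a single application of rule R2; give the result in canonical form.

Answer: r(r(k ⊞ p ⊞ p) ⊞ r(s(k))) ⊞ r(s(k ⊞ p ⊞ p ⊞ r(k)))

Derivation:
Canonical form:  p ⊞ r(r(k ⊞ p ⊞ p) ⊞ r(s(k))) ⊞ r(s(k ⊞ p ⊞ p ⊞ r(k))) ⊞ s(k) ⊞ s(p)
Match R2:  consume p, s(k), s(p);  x := r(r(k ⊞ p ⊞ p) ⊞ r(s(k))) ⊞ r(s(k ⊞ p ⊞ p ⊞ r(k)))
The variable takes the whole remainder — replace the entire application.
Result:  r(r(k ⊞ p ⊞ p) ⊞ r(s(k))) ⊞ r(s(k ⊞ p ⊞ p ⊞ r(k)))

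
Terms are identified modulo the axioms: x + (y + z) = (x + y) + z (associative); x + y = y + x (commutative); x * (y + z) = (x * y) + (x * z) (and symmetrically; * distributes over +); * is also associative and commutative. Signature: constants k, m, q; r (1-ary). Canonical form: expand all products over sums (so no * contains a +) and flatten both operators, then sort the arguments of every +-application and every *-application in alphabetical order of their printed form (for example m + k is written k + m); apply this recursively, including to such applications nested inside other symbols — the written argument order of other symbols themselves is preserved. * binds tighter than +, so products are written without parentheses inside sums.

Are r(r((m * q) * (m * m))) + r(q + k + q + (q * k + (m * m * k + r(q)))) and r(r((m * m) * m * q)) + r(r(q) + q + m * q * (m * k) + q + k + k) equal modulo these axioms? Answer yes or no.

Left:  r(r((m * q) * (m * m))) + r(q + k + q + (q * k + (m * m * k + r(q))))
  Un-nest:  r(r(m * m * m * q)) + r(k + k * m * m + k * q + q + q + r(q))
  Sort arguments:  r(k + k * m * m + k * q + q + q + r(q)) + r(r(m * m * m * q))
Right:  r(r((m * m) * m * q)) + r(r(q) + q + m * q * (m * k) + q + k + k)
  Un-nest:  r(r(m * m * m * q)) + r(k + k + k * m * m * q + q + q + r(q))
  Sort:  r(k + k + k * m * m * q + q + q + r(q)) + r(r(m * m * m * q))

Answer: no — r(k + k * m * m + k * q + q + q + r(q)) + r(r(m * m * m * q)) vs r(k + k + k * m * m * q + q + q + r(q)) + r(r(m * m * m * q))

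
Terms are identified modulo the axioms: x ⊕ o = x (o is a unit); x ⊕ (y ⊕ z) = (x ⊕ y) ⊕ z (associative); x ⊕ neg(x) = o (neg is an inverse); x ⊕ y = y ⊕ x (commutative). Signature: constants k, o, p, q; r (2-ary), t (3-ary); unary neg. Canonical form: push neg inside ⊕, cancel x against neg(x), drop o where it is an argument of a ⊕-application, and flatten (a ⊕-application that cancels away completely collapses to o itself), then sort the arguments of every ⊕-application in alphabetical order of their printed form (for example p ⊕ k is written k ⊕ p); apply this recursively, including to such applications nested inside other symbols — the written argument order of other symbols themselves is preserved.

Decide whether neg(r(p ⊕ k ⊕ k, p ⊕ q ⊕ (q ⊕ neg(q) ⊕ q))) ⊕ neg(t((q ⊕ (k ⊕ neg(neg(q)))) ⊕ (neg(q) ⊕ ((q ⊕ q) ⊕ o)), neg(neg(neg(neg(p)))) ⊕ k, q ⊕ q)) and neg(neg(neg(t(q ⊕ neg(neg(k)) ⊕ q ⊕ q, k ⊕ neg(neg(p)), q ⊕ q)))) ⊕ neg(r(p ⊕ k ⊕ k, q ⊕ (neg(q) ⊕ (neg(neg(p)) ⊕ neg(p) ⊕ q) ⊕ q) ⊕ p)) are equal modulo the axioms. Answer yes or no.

Answer: yes — both canonical forms are neg(r(k ⊕ k ⊕ p, p ⊕ q ⊕ q)) ⊕ neg(t(k ⊕ q ⊕ q ⊕ q, k ⊕ p, q ⊕ q))

Derivation:
Left:  neg(r(p ⊕ k ⊕ k, p ⊕ q ⊕ (q ⊕ neg(q) ⊕ q))) ⊕ neg(t((q ⊕ (k ⊕ neg(neg(q)))) ⊕ (neg(q) ⊕ ((q ⊕ q) ⊕ o)), neg(neg(neg(neg(p)))) ⊕ k, q ⊕ q))
  Push neg inside:  distribute neg over ⊕ and collapse double neg
  Collect terms:  neg(r(k ⊕ k ⊕ p, p ⊕ q ⊕ q)) ⊕ neg(t(k ⊕ q ⊕ q ⊕ q, k ⊕ p, q ⊕ q))
Right:  neg(neg(neg(t(q ⊕ neg(neg(k)) ⊕ q ⊕ q, k ⊕ neg(neg(p)), q ⊕ q)))) ⊕ neg(r(p ⊕ k ⊕ k, q ⊕ (neg(q) ⊕ (neg(neg(p)) ⊕ neg(p) ⊕ q) ⊕ q) ⊕ p))
  Push neg inside:  distribute neg over ⊕ and collapse double neg
  Collect:  neg(t(k ⊕ q ⊕ q ⊕ q, k ⊕ p, q ⊕ q)) ⊕ neg(r(k ⊕ k ⊕ p, p ⊕ q ⊕ q))
  Order the arguments:  neg(r(k ⊕ k ⊕ p, p ⊕ q ⊕ q)) ⊕ neg(t(k ⊕ q ⊕ q ⊕ q, k ⊕ p, q ⊕ q))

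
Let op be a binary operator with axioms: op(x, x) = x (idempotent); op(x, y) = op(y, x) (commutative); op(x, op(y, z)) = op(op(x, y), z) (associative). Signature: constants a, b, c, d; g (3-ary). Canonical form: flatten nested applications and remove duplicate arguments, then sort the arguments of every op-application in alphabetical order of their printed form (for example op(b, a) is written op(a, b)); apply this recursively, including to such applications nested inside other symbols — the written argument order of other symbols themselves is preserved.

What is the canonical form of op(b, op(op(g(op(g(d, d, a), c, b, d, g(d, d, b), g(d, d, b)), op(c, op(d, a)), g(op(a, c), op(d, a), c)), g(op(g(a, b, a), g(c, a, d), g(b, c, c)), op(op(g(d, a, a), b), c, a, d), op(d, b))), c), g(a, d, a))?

Answer: op(b, c, g(a, d, a), g(op(b, c, d, g(d, d, a), g(d, d, b)), op(a, c, d), g(op(a, c), op(a, d), c)), g(op(g(a, b, a), g(b, c, c), g(c, a, d)), op(a, b, c, d, g(d, a, a)), op(b, d)))

Derivation:
Un-nest:  op(b, g(op(g(d, d, a), c, b, d, g(d, d, b), g(d, d, b)), op(c, op(d, a)), g(op(a, c), op(d, a), c)), g(op(g(a, b, a), g(c, a, d), g(b, c, c)), op(op(g(d, a, a), b), c, a, d), op(d, b)), c, g(a, d, a))
Canonicalize subterm:  g(op(g(d, d, a), c, b, d, g(d, d, b), g(d, d, b)), op(c, op(d, a)), g(op(a, c), op(d, a), c))  →  g(op(b, c, d, g(d, d, a), g(d, d, b)), op(a, c, d), g(op(a, c), op(a, d), c))
Canonicalize subterm:  g(op(g(a, b, a), g(c, a, d), g(b, c, c)), op(op(g(d, a, a), b), c, a, d), op(d, b))  →  g(op(g(a, b, a), g(b, c, c), g(c, a, d)), op(a, b, c, d, g(d, a, a)), op(b, d))
Sort:  op(b, c, g(a, d, a), g(op(b, c, d, g(d, d, a), g(d, d, b)), op(a, c, d), g(op(a, c), op(a, d), c)), g(op(g(a, b, a), g(b, c, c), g(c, a, d)), op(a, b, c, d, g(d, a, a)), op(b, d)))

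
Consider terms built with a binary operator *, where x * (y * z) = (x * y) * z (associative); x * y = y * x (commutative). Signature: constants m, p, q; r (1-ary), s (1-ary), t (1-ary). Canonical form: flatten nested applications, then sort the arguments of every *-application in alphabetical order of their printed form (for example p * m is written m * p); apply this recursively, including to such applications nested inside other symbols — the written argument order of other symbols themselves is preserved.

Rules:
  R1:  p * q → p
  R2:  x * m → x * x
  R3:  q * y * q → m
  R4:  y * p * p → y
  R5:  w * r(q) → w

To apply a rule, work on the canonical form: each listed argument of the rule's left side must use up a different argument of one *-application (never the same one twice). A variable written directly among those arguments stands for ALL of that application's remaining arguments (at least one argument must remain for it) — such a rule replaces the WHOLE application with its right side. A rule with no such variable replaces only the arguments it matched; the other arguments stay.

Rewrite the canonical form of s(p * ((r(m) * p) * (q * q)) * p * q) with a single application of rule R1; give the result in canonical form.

Canonical form:  s(p * p * p * q * q * q * r(m))
R1 matches:  uses p, q
Giving:  s(p * p * p * q * q * r(m))

Answer: s(p * p * p * q * q * r(m))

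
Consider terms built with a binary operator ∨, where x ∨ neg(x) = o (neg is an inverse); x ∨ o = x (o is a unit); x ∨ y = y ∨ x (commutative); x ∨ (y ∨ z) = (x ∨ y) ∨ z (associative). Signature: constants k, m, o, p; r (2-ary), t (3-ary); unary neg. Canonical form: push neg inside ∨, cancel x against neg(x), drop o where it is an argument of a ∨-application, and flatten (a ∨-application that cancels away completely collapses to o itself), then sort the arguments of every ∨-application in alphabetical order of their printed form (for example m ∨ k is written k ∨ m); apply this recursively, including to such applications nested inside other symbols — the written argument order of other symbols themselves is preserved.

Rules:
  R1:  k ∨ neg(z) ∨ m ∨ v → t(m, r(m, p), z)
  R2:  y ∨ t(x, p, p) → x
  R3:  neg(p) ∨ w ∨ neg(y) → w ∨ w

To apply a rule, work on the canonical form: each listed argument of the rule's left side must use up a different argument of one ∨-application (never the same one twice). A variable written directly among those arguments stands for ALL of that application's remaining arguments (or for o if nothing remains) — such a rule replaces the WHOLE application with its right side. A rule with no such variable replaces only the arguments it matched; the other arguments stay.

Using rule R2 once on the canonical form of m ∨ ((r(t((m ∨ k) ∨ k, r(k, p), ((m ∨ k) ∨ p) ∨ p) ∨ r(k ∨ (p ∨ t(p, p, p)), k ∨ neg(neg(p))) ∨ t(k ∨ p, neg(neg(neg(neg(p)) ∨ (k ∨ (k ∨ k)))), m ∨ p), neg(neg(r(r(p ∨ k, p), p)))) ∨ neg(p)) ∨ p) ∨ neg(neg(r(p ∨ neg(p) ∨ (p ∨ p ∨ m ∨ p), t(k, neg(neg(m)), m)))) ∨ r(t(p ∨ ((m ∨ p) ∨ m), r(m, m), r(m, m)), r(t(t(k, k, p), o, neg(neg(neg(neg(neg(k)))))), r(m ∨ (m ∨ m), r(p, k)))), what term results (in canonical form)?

Answer: m ∨ r(m ∨ p ∨ p ∨ p, t(k, m, m)) ∨ r(r(p, k ∨ p) ∨ t(k ∨ k ∨ m, r(k, p), k ∨ m ∨ p ∨ p) ∨ t(k ∨ p, k ∨ k ∨ k ∨ p, m ∨ p), r(r(k ∨ p, p), p)) ∨ r(t(m ∨ m ∨ p ∨ p, r(m, m), r(m, m)), r(t(t(k, k, p), o, neg(k)), r(m ∨ m ∨ m, r(p, k))))

Derivation:
Canonical form:  m ∨ r(m ∨ p ∨ p ∨ p, t(k, m, m)) ∨ r(r(k ∨ p ∨ t(p, p, p), k ∨ p) ∨ t(k ∨ k ∨ m, r(k, p), k ∨ m ∨ p ∨ p) ∨ t(k ∨ p, k ∨ k ∨ k ∨ p, m ∨ p), r(r(k ∨ p, p), p)) ∨ r(t(m ∨ m ∨ p ∨ p, r(m, m), r(m, m)), r(t(t(k, k, p), o, neg(k)), r(m ∨ m ∨ m, r(p, k))))
R2 matches:  uses t(p, p, p);  x := p, y := k ∨ p
The extension variable absorbs all remaining arguments, so the whole application is rewritten.
Result:  m ∨ r(m ∨ p ∨ p ∨ p, t(k, m, m)) ∨ r(r(p, k ∨ p) ∨ t(k ∨ k ∨ m, r(k, p), k ∨ m ∨ p ∨ p) ∨ t(k ∨ p, k ∨ k ∨ k ∨ p, m ∨ p), r(r(k ∨ p, p), p)) ∨ r(t(m ∨ m ∨ p ∨ p, r(m, m), r(m, m)), r(t(t(k, k, p), o, neg(k)), r(m ∨ m ∨ m, r(p, k))))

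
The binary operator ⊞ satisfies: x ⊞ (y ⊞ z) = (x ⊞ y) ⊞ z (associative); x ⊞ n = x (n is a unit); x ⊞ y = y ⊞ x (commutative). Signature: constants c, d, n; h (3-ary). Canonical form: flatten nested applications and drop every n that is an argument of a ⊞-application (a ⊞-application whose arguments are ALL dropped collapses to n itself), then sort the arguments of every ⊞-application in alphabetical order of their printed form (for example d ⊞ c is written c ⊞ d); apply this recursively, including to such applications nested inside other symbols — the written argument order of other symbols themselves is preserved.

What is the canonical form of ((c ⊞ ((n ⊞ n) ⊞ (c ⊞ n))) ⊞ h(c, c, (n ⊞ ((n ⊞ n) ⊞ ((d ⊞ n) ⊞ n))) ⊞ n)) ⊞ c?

Answer: c ⊞ c ⊞ c ⊞ h(c, c, d)

Derivation:
Un-nest:  c ⊞ n ⊞ n ⊞ c ⊞ n ⊞ h(c, c, (n ⊞ ((n ⊞ n) ⊞ ((d ⊞ n) ⊞ n))) ⊞ n) ⊞ c
Simplify inside:  h(c, c, (n ⊞ ((n ⊞ n) ⊞ ((d ⊞ n) ⊞ n))) ⊞ n)  →  h(c, c, d)
Drop the unit:  drop n (×3)
Sort arguments:  c ⊞ c ⊞ c ⊞ h(c, c, d)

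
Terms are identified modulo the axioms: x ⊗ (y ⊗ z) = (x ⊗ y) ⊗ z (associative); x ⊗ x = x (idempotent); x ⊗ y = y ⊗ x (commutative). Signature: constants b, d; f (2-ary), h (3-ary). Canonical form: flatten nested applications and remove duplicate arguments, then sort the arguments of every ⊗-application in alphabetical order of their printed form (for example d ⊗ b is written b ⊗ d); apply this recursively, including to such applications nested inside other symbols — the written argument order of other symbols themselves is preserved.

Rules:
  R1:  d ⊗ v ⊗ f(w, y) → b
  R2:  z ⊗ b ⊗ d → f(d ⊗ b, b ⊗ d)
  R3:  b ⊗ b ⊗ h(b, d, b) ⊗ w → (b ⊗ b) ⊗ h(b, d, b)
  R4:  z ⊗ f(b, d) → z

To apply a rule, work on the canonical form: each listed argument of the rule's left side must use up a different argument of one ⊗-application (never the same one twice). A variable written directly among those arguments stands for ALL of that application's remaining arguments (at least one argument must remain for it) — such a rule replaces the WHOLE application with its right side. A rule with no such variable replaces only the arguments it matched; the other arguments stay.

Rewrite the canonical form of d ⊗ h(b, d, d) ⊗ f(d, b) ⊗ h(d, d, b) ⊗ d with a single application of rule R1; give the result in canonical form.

Answer: b

Derivation:
Canonical form:  d ⊗ f(d, b) ⊗ h(b, d, d) ⊗ h(d, d, b)
Apply R1:  consuming d, f(d, b);  v := h(b, d, d) ⊗ h(d, d, b), w := d, y := b
The extension variable absorbs all remaining arguments, so the whole application is rewritten.
Result:  b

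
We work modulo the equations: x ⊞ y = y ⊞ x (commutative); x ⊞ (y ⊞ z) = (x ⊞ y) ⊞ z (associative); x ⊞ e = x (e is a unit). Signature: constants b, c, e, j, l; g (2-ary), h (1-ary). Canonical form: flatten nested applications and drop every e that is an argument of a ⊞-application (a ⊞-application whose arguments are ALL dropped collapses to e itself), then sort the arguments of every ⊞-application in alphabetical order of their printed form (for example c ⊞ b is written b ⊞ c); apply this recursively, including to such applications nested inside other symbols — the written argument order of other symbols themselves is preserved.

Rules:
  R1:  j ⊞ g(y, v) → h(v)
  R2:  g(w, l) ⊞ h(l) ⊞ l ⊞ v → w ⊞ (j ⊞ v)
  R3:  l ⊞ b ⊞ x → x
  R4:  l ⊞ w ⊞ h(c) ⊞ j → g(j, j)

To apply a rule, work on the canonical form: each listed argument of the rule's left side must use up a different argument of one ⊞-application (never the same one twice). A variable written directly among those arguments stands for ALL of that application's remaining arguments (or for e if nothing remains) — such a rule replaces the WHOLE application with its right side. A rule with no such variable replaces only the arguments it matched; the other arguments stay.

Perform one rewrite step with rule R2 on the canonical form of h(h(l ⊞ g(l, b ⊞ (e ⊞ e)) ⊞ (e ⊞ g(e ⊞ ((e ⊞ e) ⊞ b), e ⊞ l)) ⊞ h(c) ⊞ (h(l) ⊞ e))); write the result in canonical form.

Answer: h(h(b ⊞ g(l, b) ⊞ h(c) ⊞ j))

Derivation:
Canonical form:  h(h(g(b, l) ⊞ g(l, b) ⊞ h(c) ⊞ h(l) ⊞ l))
Apply R2:  consuming g(b, l), h(l), l;  v := g(l, b) ⊞ h(c), w := b
The variable takes the whole remainder — replace the entire application.
Giving:  h(h(b ⊞ g(l, b) ⊞ h(c) ⊞ j))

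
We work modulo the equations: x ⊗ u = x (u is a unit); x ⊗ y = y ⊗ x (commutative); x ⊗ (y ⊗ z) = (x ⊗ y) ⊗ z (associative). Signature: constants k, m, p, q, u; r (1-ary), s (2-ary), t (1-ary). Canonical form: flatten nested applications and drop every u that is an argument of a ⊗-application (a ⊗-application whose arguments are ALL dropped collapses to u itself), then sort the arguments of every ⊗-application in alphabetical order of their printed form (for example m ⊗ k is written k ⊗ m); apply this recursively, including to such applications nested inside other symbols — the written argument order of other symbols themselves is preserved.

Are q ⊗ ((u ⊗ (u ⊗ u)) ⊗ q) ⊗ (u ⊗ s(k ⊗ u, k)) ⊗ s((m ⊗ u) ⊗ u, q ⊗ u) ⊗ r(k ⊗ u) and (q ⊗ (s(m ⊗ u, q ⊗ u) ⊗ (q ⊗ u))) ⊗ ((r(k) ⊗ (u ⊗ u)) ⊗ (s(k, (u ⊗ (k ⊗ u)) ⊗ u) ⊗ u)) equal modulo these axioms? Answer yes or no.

Answer: yes — both canonical forms are q ⊗ q ⊗ r(k) ⊗ s(k, k) ⊗ s(m, q)

Derivation:
Left:  q ⊗ ((u ⊗ (u ⊗ u)) ⊗ q) ⊗ (u ⊗ s(k ⊗ u, k)) ⊗ s((m ⊗ u) ⊗ u, q ⊗ u) ⊗ r(k ⊗ u)
  Merge nested applications:  q ⊗ u ⊗ u ⊗ u ⊗ q ⊗ u ⊗ s(k ⊗ u, k) ⊗ s((m ⊗ u) ⊗ u, q ⊗ u) ⊗ r(k ⊗ u)
  Inside:  s(k ⊗ u, k)  →  s(k, k)
  Simplify inside:  s((m ⊗ u) ⊗ u, q ⊗ u)  →  s(m, q)
  Simplify inside:  r(k ⊗ u)  →  r(k)
  Drop the unit:  drop u (×4)
  Order the arguments:  q ⊗ q ⊗ r(k) ⊗ s(k, k) ⊗ s(m, q)
Right:  (q ⊗ (s(m ⊗ u, q ⊗ u) ⊗ (q ⊗ u))) ⊗ ((r(k) ⊗ (u ⊗ u)) ⊗ (s(k, (u ⊗ (k ⊗ u)) ⊗ u) ⊗ u))
  Un-nest:  q ⊗ s(m ⊗ u, q ⊗ u) ⊗ q ⊗ u ⊗ r(k) ⊗ u ⊗ u ⊗ s(k, (u ⊗ (k ⊗ u)) ⊗ u) ⊗ u
  Simplify inside:  s(m ⊗ u, q ⊗ u)  →  s(m, q)
  Inside:  s(k, (u ⊗ (k ⊗ u)) ⊗ u)  →  s(k, k)
  Unit:  drop u (×4)
  Order the arguments:  q ⊗ q ⊗ r(k) ⊗ s(k, k) ⊗ s(m, q)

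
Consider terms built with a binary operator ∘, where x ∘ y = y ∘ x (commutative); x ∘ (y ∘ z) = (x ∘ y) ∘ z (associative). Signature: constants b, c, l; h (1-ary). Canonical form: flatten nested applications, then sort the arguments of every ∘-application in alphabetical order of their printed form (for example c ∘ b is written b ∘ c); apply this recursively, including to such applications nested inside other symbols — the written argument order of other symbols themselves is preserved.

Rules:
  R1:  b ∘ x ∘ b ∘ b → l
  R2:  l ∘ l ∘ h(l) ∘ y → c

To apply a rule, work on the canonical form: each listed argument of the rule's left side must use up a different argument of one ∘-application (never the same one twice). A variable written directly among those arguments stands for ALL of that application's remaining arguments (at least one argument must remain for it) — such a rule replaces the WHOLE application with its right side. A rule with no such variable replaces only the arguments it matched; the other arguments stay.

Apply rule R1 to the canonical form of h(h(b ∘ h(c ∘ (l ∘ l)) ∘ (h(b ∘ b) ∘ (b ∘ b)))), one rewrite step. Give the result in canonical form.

Answer: h(h(l))

Derivation:
Canonical form:  h(h(b ∘ b ∘ b ∘ h(b ∘ b) ∘ h(c ∘ l ∘ l)))
Match R1:  consume b, b, b;  x := h(b ∘ b) ∘ h(c ∘ l ∘ l)
Every leftover argument binds to the variable; the entire application is replaced.
Result:  h(h(l))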